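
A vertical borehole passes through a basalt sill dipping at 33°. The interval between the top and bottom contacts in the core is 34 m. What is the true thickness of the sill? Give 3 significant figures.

True thickness t = h · cos(dip) = 34 × cos 33°
t = 34 × 0.8387 = 28.515 m

28.5 m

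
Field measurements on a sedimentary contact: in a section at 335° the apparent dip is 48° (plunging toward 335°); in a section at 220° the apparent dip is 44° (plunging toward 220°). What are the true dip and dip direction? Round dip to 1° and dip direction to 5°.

Each apparent-dip line lies in the plane. As unit vectors (x east, y north, z up), v₁ plunges 48°→335° and v₂ plunges 44°→220°.
Cross product v₁ × v₂ gives the pole to the plane: n ∝ (-0.831, 0.147, 0.436).
Dip δ = arctan(|n_h|/n_z) = arctan(0.844/0.436) = 62.7°.
The horizontal component of n points toward azimuth atan2(n_x, n_y) = 280°, the dip direction.

true dip 63°, dip direction 280°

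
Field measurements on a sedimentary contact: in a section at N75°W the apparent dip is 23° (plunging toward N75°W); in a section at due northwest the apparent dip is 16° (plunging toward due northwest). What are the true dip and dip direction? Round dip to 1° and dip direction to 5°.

true dip 24°, dip direction 265°

The two traces are lines in the plane: v₁ = (sin 285°·cos 23°, cos 285°·cos 23°, −sin 23°), v₂ = (sin 315°·cos 16°, cos 315°·cos 16°, −sin 16°).
n = v₁ × v₂ = (-0.200, -0.021, 0.442) (taken with n_z > 0).
True dip = arccos(n_z / |n|) = arccos(0.9105) = 24.4°.
Dip direction = atan2(-0.200, -0.021) = 264° (azimuth of n's horizontal projection).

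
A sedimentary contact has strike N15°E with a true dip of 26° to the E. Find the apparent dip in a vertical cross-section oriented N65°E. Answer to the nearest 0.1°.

20.5°

The section lies 50° from the strike.
tan α = tan 26° × sin 50° = 0.4877 × 0.7660 = 0.3736
α = arctan(0.3736) = 20.49°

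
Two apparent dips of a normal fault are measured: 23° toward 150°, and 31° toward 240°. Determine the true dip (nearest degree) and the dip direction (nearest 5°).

The two traces are lines in the plane: v₁ = (sin 150°·cos 23°, cos 150°·cos 23°, −sin 23°), v₂ = (sin 240°·cos 31°, cos 240°·cos 31°, −sin 31°).
n = v₁ × v₂ = (-0.243, -0.527, 0.789) (taken with n_z > 0).
Dip δ = arctan(|n_h|/n_z) = arctan(0.580/0.789) = 36.3°.
Dip direction = atan2(-0.243, -0.527) = 205° (azimuth of n's horizontal projection).

true dip 36°, dip direction 205°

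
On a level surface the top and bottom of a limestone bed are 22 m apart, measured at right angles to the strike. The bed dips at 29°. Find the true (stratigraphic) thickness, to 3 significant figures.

True thickness t = w · sin(dip) = 22 × sin 29°
t = 22 × 0.4848 = 10.666 m

10.7 m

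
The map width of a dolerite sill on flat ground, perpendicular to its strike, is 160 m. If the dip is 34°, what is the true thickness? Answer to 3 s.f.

89.5 m

True thickness t = w · sin(dip) = 160 × sin 34°
t = 160 × 0.5592 = 89.471 m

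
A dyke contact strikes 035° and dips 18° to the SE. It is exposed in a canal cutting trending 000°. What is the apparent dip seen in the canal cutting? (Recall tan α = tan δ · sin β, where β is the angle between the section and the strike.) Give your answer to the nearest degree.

11°

The section lies 35° from the strike.
tan(apparent dip) = tan 18° · sin 35° = 0.1864
α = arctan(0.1864) = 10.56°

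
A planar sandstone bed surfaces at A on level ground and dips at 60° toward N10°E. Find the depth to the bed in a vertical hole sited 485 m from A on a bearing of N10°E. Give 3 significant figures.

840 m

The hole is directly down-dip from the outcrop, so the down-dip offset is 485 m.
Depth = down-dip offset × tan(dip) = 485.00 × tan 60° = 485.00 × 1.7321
Depth = 840.04 m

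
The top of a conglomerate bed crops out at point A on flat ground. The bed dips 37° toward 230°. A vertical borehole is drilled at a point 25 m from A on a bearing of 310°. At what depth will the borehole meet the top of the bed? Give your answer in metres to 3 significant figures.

3.27 m

The hole lies 80° from the dip direction, so the down-dip offset is 25 × cos 80° = 4.34 m.
Depth = down-dip offset × tan(dip) = 4.34 × tan 37° = 4.34 × 0.7536
Depth = 3.27 m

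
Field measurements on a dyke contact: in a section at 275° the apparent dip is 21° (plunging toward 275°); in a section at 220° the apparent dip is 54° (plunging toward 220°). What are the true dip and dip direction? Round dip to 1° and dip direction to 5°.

true dip 56°, dip direction 200°

Represent each trace as a vector plunging at its apparent dip toward its trend (east-north-up frame): v₁ = (-0.930, 0.081, -0.358), v₂ = (-0.378, -0.450, -0.809).
Cross product v₁ × v₂ gives the pole to the plane: n ∝ (-0.227, -0.617, 0.450).
tan δ = √(n_x²+n_y²)/n_z = 0.658/0.450, so δ = 55.6°.
Dip direction = azimuth of (n_x, n_y) = atan2(-0.227, -0.617) = 200°.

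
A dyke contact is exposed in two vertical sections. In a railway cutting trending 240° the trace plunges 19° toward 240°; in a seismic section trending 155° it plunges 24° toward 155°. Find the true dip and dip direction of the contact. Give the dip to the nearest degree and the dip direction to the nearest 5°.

Represent each trace as a vector plunging at its apparent dip toward its trend (east-north-up frame): v₁ = (-0.819, -0.473, -0.326), v₂ = (0.386, -0.828, -0.407).
The plane normal is n = v₁ × v₂ ∝ (-0.077, -0.459, 0.860).
tan δ = √(n_x²+n_y²)/n_z = 0.465/0.860, so δ = 28.4°.
Dip direction = azimuth of (n_x, n_y) = atan2(-0.077, -0.459) = 190°.

true dip 28°, dip direction 190°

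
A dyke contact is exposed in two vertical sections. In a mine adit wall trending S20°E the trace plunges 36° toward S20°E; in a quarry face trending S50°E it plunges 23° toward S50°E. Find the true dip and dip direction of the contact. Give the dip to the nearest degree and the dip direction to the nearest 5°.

true dip 40°, dip direction 190°

Represent each trace as a vector plunging at its apparent dip toward its trend (east-north-up frame): v₁ = (0.277, -0.760, -0.588), v₂ = (0.705, -0.592, -0.391).
n = v₁ × v₂ = (-0.051, -0.306, 0.372) (taken with n_z > 0).
True dip = arccos(n_z / |n|) = arccos(0.7680) = 39.8°.
Dip direction = azimuth of (n_x, n_y) = atan2(-0.051, -0.306) = 189°.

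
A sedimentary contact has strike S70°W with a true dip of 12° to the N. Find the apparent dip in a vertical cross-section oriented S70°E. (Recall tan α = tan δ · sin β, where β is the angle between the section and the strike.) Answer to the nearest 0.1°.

7.8°

The section lies 40° from the strike.
tan(apparent dip) = tan 12° · sin 40° = 0.1366
apparent dip = arctan 0.1366 = 7.78°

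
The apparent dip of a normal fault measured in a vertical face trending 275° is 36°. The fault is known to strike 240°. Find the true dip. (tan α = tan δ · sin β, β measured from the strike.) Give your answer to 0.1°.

β = acute angle between strike 240° and section 275° = 35°.
tan δ = tan α / sin β = tan 36° / sin 35° = 0.7265 / 0.5736 = 1.2667
true dip = arctan 1.2667 = 51.71°

51.7°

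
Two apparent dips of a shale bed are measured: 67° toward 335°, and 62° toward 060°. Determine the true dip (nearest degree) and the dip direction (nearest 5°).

Each apparent-dip line lies in the plane. As unit vectors (x east, y north, z up), v₁ plunges 67°→335° and v₂ plunges 62°→060°.
Cross product v₁ × v₂ gives the pole to the plane: n ∝ (0.097, 0.520, 0.183).
Dip δ = arctan(|n_h|/n_z) = arctan(0.529/0.183) = 70.9°.
Dip direction = azimuth of (n_x, n_y) = atan2(0.097, 0.520) = 11°.

true dip 71°, dip direction 010°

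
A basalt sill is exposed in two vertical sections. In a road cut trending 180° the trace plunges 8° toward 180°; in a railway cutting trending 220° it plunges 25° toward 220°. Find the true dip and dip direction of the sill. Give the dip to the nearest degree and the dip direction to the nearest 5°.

Represent each trace as a vector plunging at its apparent dip toward its trend (east-north-up frame): v₁ = (0.000, -0.990, -0.139), v₂ = (-0.583, -0.694, -0.423).
The plane normal is n = v₁ × v₂ ∝ (-0.322, -0.081, 0.577).
Dip δ = arctan(|n_h|/n_z) = arctan(0.332/0.577) = 29.9°.
Dip direction = atan2(-0.322, -0.081) = 256° (azimuth of n's horizontal projection).

true dip 30°, dip direction 255°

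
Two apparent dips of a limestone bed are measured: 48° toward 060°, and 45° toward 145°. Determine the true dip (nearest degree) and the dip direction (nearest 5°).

true dip 55°, dip direction 100°

Each apparent-dip line lies in the plane. As unit vectors (x east, y north, z up), v₁ plunges 48°→060° and v₂ plunges 45°→145°.
The plane normal is n = v₁ × v₂ ∝ (0.667, -0.108, 0.471).
tan δ = √(n_x²+n_y²)/n_z = 0.676/0.471, so δ = 55.1°.
Dip direction = atan2(0.667, -0.108) = 99° (azimuth of n's horizontal projection).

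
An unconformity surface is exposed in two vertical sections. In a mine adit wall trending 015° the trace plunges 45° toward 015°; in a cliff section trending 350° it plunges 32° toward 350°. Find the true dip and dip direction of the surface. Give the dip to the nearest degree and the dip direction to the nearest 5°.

true dip 50°, dip direction 050°

Each apparent-dip line lies in the plane. As unit vectors (x east, y north, z up), v₁ plunges 45°→015° and v₂ plunges 32°→350°.
n = v₁ × v₂ = (0.229, 0.201, 0.253) (taken with n_z > 0).
tan δ = √(n_x²+n_y²)/n_z = 0.304/0.253, so δ = 50.2°.
The horizontal component of n points toward azimuth atan2(n_x, n_y) = 49°, the dip direction.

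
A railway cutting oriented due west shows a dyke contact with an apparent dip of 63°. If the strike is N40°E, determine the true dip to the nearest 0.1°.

β = acute angle between strike N40°E and section due west = 50°.
tan δ = tan α / sin β = tan 63° / sin 50° = 1.9626 / 0.7660 = 2.5620
true dip = arctan 2.5620 = 68.68°

68.7°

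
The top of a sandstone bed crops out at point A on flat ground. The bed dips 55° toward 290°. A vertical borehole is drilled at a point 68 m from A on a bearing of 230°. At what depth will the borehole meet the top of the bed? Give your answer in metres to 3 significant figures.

48.6 m

The hole lies 60° from the dip direction, so the down-dip offset is 68 × cos 60° = 34.00 m.
Depth = down-dip offset × tan(dip) = 34.00 × tan 55° = 34.00 × 1.4281
Depth = 48.56 m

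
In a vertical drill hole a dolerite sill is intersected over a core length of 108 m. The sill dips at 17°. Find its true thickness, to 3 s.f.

103 m

True thickness t = h · cos(dip) = 108 × cos 17°
t = 108 × 0.9563 = 103.281 m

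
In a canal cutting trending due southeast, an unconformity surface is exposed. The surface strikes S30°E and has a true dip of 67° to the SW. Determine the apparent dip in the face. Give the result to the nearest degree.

31°

Angle between strike (S30°E) and section (due southeast): β = 15°.
tan(apparent dip) = tan 67° · sin 15° = 0.6097
α = arctan(0.6097) = 31.37°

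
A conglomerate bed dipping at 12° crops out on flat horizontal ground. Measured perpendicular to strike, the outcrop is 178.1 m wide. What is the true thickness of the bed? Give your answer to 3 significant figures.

37.0 m

True thickness t = w · sin(dip) = 178.1 × sin 12°
t = 178.1 × 0.2079 = 37.029 m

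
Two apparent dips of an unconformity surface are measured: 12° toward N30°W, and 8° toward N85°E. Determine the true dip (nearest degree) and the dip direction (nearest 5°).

The two traces are lines in the plane: v₁ = (sin 330°·cos 12°, cos 330°·cos 12°, −sin 12°), v₂ = (sin 85°·cos 8°, cos 85°·cos 8°, −sin 8°).
n = v₁ × v₂ = (0.100, 0.273, 0.878) (taken with n_z > 0).
True dip = arccos(n_z / |n|) = arccos(0.9492) = 18.3°.
Dip direction = azimuth of (n_x, n_y) = atan2(0.100, 0.273) = 20°.

true dip 18°, dip direction 020°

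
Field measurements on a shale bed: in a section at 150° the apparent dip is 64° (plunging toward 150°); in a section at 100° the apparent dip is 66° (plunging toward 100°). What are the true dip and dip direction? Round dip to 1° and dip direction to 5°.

true dip 67°, dip direction 120°

Represent each trace as a vector plunging at its apparent dip toward its trend (east-north-up frame): v₁ = (0.219, -0.380, -0.899), v₂ = (0.401, -0.071, -0.914).
The plane normal is n = v₁ × v₂ ∝ (0.283, -0.160, 0.137).
Dip δ = arctan(|n_h|/n_z) = arctan(0.325/0.137) = 67.2°.
Dip direction = azimuth of (n_x, n_y) = atan2(0.283, -0.160) = 119°.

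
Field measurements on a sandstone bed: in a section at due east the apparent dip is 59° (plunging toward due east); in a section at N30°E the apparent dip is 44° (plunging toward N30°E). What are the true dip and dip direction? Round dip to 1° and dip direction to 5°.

true dip 59°, dip direction 085°

The two traces are lines in the plane: v₁ = (sin 90°·cos 59°, cos 90°·cos 59°, −sin 59°), v₂ = (sin 30°·cos 44°, cos 30°·cos 44°, −sin 44°).
n = v₁ × v₂ = (0.534, 0.049, 0.321) (taken with n_z > 0).
tan δ = √(n_x²+n_y²)/n_z = 0.536/0.321, so δ = 59.1°.
Dip direction = atan2(0.534, 0.049) = 85° (azimuth of n's horizontal projection).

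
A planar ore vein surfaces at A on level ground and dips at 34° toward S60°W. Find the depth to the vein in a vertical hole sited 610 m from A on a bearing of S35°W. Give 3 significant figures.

373 m

The hole lies 25° from the dip direction, so the down-dip offset is 610 × cos 25° = 552.85 m.
Depth = down-dip offset × tan(dip) = 552.85 × tan 34° = 552.85 × 0.6745
Depth = 372.90 m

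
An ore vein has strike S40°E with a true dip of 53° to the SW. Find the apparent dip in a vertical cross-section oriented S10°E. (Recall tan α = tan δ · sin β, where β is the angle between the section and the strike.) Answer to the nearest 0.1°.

The section lies 30° from the strike.
tan(apparent dip) = tan 53° · sin 30° = 0.6635
apparent dip = arctan 0.6635 = 33.57°

33.6°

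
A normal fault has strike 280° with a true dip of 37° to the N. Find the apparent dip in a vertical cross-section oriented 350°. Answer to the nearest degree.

The strike is 280° and the section trends 350°; the acute angle between them is β = 70°.
tan(apparent dip) = tan 37° · sin 70° = 0.7081
apparent dip = arctan 0.7081 = 35.30°

35°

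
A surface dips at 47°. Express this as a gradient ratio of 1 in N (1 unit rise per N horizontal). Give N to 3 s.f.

1 : N means tan θ = 1/N, so N = 1/tan 47° = 1/1.0724

1 in 0.933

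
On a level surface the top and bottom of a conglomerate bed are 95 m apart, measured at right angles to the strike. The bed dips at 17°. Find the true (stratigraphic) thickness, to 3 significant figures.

27.8 m

True thickness t = w · sin(dip) = 95 × sin 17°
t = 95 × 0.2924 = 27.775 m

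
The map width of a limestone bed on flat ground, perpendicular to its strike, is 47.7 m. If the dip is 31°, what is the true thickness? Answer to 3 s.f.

True thickness t = w · sin(dip) = 47.7 × sin 31°
t = 47.7 × 0.5150 = 24.567 m

24.6 m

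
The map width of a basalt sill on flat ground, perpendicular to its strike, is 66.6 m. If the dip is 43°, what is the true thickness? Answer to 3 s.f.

45.4 m

True thickness t = w · sin(dip) = 66.6 × sin 43°
t = 66.6 × 0.6820 = 45.421 m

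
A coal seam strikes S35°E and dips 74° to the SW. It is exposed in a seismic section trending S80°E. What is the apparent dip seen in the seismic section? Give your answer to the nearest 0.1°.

Angle between strike (S35°E) and section (S80°E): β = 45°.
tan α = tan 74° × sin 45° = 3.4874 × 0.7071 = 2.4660
apparent dip = arctan 2.4660 = 67.93°

67.9°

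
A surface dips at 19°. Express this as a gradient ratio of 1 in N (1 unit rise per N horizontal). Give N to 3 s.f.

1 : N means tan θ = 1/N, so N = 1/tan 19° = 1/0.3443

1 in 2.90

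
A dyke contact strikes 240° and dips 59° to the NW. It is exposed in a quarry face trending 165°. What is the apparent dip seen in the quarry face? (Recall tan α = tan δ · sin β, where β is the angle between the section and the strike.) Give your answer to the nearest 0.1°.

The section lies 75° from the strike.
tan α = tan 59° × sin 75° = 1.6643 × 0.9659 = 1.6076
α = arctan(1.6076) = 58.12°

58.1°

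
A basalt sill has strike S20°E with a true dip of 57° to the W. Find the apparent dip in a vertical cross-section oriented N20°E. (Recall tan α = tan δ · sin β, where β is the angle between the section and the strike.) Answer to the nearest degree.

The section lies 40° from the strike.
tan(apparent dip) = tan 57° · sin 40° = 0.9898
apparent dip = arctan 0.9898 = 44.71°

45°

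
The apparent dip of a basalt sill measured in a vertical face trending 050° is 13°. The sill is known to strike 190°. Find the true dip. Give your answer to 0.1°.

β = acute angle between strike 190° and section 050° = 40°.
tan δ = tan α / sin β = tan 13° / sin 40° = 0.2309 / 0.6428 = 0.3592
δ = arctan(0.3592) = 19.76°

19.8°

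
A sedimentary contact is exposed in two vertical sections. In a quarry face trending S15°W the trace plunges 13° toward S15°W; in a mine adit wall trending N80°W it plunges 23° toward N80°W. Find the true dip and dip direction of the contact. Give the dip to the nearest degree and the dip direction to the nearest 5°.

Represent each trace as a vector plunging at its apparent dip toward its trend (east-north-up frame): v₁ = (-0.252, -0.941, -0.225), v₂ = (-0.907, 0.160, -0.391).
The plane normal is n = v₁ × v₂ ∝ (-0.404, -0.105, 0.893).
True dip = arccos(n_z / |n|) = arccos(0.9061) = 25.0°.
Dip direction = atan2(-0.404, -0.105) = 255° (azimuth of n's horizontal projection).

true dip 25°, dip direction 255°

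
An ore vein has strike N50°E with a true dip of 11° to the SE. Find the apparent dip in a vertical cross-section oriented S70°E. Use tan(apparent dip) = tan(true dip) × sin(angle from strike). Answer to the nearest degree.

The section lies 60° from the strike.
tan(apparent dip) = tan 11° · sin 60° = 0.1683
α = arctan(0.1683) = 9.56°

10°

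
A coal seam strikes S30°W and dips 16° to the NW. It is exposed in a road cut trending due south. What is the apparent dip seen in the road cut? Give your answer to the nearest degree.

The section lies 30° from the strike.
tan(apparent dip) = tan 16° · sin 30° = 0.1434
α = arctan(0.1434) = 8.16°

8°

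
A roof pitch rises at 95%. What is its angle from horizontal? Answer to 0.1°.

43.5°

tan θ = 95/100 = 0.9500
θ = arctan(0.9500) = 43.53°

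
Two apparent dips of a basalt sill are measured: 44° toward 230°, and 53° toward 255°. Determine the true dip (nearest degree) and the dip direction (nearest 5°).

Represent each trace as a vector plunging at its apparent dip toward its trend (east-north-up frame): v₁ = (-0.551, -0.462, -0.695), v₂ = (-0.581, -0.156, -0.799).
n = v₁ × v₂ = (-0.261, 0.036, 0.183) (taken with n_z > 0).
tan δ = √(n_x²+n_y²)/n_z = 0.264/0.183, so δ = 55.2°.
The horizontal component of n points toward azimuth atan2(n_x, n_y) = 278°, the dip direction.

true dip 55°, dip direction 280°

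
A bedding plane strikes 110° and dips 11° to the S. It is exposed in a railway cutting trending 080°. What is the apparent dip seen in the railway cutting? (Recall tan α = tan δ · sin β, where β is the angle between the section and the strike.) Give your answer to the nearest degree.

The section lies 30° from the strike.
tan α = tan 11° × sin 30° = 0.1944 × 0.5000 = 0.0972
α = arctan(0.0972) = 5.55°

6°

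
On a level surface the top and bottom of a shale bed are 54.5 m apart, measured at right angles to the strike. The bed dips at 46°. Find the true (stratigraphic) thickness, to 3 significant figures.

39.2 m

True thickness t = w · sin(dip) = 54.5 × sin 46°
t = 54.5 × 0.7193 = 39.204 m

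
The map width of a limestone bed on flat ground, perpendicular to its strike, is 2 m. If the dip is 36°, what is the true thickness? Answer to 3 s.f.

1.18 m

True thickness t = w · sin(dip) = 2 × sin 36°
t = 2 × 0.5878 = 1.176 m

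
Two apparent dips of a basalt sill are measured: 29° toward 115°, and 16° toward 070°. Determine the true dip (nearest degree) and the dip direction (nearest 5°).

true dip 30°, dip direction 130°

The two traces are lines in the plane: v₁ = (sin 115°·cos 29°, cos 115°·cos 29°, −sin 29°), v₂ = (sin 70°·cos 16°, cos 70°·cos 16°, −sin 16°).
Cross product v₁ × v₂ gives the pole to the plane: n ∝ (0.261, -0.219, 0.594).
True dip = arccos(n_z / |n|) = arccos(0.8673) = 29.9°.
Dip direction = azimuth of (n_x, n_y) = atan2(0.261, -0.219) = 130°.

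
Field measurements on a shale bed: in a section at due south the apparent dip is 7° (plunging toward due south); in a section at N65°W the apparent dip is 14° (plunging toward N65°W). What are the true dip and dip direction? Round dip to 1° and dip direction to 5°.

true dip 20°, dip direction 250°

Represent each trace as a vector plunging at its apparent dip toward its trend (east-north-up frame): v₁ = (0.000, -0.993, -0.122), v₂ = (-0.879, 0.410, -0.242).
Cross product v₁ × v₂ gives the pole to the plane: n ∝ (-0.290, -0.107, 0.873).
tan δ = √(n_x²+n_y²)/n_z = 0.309/0.873, so δ = 19.5°.
The horizontal component of n points toward azimuth atan2(n_x, n_y) = 250°, the dip direction.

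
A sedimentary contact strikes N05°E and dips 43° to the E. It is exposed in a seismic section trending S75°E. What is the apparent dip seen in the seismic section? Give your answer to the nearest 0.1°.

42.6°

The section lies 80° from the strike.
tan(apparent dip) = tan 43° · sin 80° = 0.9183
α = arctan(0.9183) = 42.56°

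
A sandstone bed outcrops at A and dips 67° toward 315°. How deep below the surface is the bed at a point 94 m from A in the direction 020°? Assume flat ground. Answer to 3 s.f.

The hole lies 65° from the dip direction, so the down-dip offset is 94 × cos 65° = 39.73 m.
Depth = down-dip offset × tan(dip) = 39.73 × tan 67° = 39.73 × 2.3559
Depth = 93.59 m

93.6 m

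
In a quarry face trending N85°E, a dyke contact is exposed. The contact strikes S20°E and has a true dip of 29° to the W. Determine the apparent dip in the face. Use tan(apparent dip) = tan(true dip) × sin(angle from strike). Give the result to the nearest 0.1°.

The strike is S20°E and the section trends N85°E; the acute angle between them is β = 75°.
tan(apparent dip) = tan 29° · sin 75° = 0.5354
apparent dip = arctan 0.5354 = 28.17°

28.2°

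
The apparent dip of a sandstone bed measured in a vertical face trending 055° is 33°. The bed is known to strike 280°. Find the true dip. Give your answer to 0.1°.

The section is 45° from the strike.
tan(true dip) = tan 33° / sin 45° = 0.9184
true dip = arctan 0.9184 = 42.56°

42.6°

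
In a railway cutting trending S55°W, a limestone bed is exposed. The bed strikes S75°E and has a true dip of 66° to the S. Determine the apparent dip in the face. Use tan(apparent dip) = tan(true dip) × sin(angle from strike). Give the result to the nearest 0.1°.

The strike is S75°E and the section trends S55°W; the acute angle between them is β = 50°.
tan(apparent dip) = tan 66° · sin 50° = 1.7206
apparent dip = arctan 1.7206 = 59.83°

59.8°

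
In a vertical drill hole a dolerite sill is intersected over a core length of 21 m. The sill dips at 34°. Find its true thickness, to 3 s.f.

True thickness t = h · cos(dip) = 21 × cos 34°
t = 21 × 0.8290 = 17.410 m

17.4 m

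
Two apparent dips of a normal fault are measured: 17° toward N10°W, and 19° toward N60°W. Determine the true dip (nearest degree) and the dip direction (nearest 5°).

true dip 20°, dip direction 320°

The two traces are lines in the plane: v₁ = (sin 350°·cos 17°, cos 350°·cos 17°, −sin 17°), v₂ = (sin 300°·cos 19°, cos 300°·cos 19°, −sin 19°).
The plane normal is n = v₁ × v₂ ∝ (-0.168, 0.185, 0.693).
tan δ = √(n_x²+n_y²)/n_z = 0.250/0.693, so δ = 19.9°.
The horizontal component of n points toward azimuth atan2(n_x, n_y) = 318°, the dip direction.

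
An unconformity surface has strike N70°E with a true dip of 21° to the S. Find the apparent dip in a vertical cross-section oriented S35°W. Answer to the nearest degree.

The section lies 35° from the strike.
tan α = tan 21° × sin 35° = 0.3839 × 0.5736 = 0.2202
α = arctan(0.2202) = 12.42°

12°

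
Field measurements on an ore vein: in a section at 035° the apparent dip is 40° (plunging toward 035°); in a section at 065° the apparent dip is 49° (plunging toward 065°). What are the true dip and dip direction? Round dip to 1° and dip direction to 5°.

The two traces are lines in the plane: v₁ = (sin 35°·cos 40°, cos 35°·cos 40°, −sin 40°), v₂ = (sin 65°·cos 49°, cos 65°·cos 49°, −sin 49°).
Cross product v₁ × v₂ gives the pole to the plane: n ∝ (0.295, 0.051, 0.251).
Dip δ = arctan(|n_h|/n_z) = arctan(0.300/0.251) = 50.0°.
The horizontal component of n points toward azimuth atan2(n_x, n_y) = 80°, the dip direction.

true dip 50°, dip direction 080°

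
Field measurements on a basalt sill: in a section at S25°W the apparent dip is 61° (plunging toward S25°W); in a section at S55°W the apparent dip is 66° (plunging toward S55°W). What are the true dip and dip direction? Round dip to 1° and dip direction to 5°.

Each apparent-dip line lies in the plane. As unit vectors (x east, y north, z up), v₁ plunges 61°→S25°W and v₂ plunges 66°→S55°W.
Cross product v₁ × v₂ gives the pole to the plane: n ∝ (-0.197, -0.104, 0.099).
tan δ = √(n_x²+n_y²)/n_z = 0.223/0.099, so δ = 66.2°.
Dip direction = atan2(-0.197, -0.104) = 242° (azimuth of n's horizontal projection).

true dip 66°, dip direction 240°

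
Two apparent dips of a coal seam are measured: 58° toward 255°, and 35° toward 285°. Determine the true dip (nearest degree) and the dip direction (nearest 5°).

The two traces are lines in the plane: v₁ = (sin 255°·cos 58°, cos 255°·cos 58°, −sin 58°), v₂ = (sin 285°·cos 35°, cos 285°·cos 35°, −sin 35°).
n = v₁ × v₂ = (-0.258, -0.377, 0.217) (taken with n_z > 0).
tan δ = √(n_x²+n_y²)/n_z = 0.457/0.217, so δ = 64.6°.
The horizontal component of n points toward azimuth atan2(n_x, n_y) = 214°, the dip direction.

true dip 65°, dip direction 215°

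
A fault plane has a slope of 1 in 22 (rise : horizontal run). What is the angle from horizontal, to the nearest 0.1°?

2.6°

tan θ = 1/22 = 0.0455
θ = arctan(0.0455) = 2.60°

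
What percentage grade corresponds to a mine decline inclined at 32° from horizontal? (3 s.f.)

62.5%

grade % = 100 × tan 32° = 100 × 0.6249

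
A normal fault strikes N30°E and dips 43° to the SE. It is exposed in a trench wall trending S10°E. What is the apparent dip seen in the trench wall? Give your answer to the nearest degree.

The strike is N30°E and the section trends S10°E; the acute angle between them is β = 40°.
tan α = tan 43° × sin 40° = 0.9325 × 0.6428 = 0.5994
apparent dip = arctan 0.5994 = 30.94°

31°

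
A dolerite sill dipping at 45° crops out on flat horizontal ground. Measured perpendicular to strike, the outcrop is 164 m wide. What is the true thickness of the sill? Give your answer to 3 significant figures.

116 m

True thickness t = w · sin(dip) = 164 × sin 45°
t = 164 × 0.7071 = 115.966 m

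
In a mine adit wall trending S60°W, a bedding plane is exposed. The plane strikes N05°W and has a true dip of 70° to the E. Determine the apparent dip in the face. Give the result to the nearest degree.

68°

Angle between strike (N05°W) and section (S60°W): β = 65°.
tan α = tan 70° × sin 65° = 2.7475 × 0.9063 = 2.4901
apparent dip = arctan 2.4901 = 68.12°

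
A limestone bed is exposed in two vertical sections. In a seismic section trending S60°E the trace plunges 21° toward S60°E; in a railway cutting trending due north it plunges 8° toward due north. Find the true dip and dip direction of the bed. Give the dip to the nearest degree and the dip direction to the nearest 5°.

true dip 28°, dip direction 075°

Represent each trace as a vector plunging at its apparent dip toward its trend (east-north-up frame): v₁ = (0.809, -0.467, -0.358), v₂ = (0.000, 0.990, -0.139).
n = v₁ × v₂ = (0.420, 0.113, 0.801) (taken with n_z > 0).
tan δ = √(n_x²+n_y²)/n_z = 0.435/0.801, so δ = 28.5°.
The horizontal component of n points toward azimuth atan2(n_x, n_y) = 75°, the dip direction.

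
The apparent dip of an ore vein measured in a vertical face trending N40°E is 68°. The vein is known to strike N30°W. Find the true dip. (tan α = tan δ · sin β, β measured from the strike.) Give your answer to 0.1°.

69.2°

β = acute angle between strike N30°W and section N40°E = 70°.
tan(true dip) = tan 68° / sin 70° = 2.6339
true dip = arctan 2.6339 = 69.21°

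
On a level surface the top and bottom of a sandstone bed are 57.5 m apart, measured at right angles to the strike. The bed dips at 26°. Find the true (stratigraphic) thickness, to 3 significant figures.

True thickness t = w · sin(dip) = 57.5 × sin 26°
t = 57.5 × 0.4384 = 25.206 m

25.2 m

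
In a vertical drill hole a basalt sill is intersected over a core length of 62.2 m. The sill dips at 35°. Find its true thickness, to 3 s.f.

51.0 m

True thickness t = h · cos(dip) = 62.2 × cos 35°
t = 62.2 × 0.8192 = 50.951 m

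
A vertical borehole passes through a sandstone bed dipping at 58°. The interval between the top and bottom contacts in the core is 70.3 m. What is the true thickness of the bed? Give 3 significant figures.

True thickness t = h · cos(dip) = 70.3 × cos 58°
t = 70.3 × 0.5299 = 37.253 m

37.3 m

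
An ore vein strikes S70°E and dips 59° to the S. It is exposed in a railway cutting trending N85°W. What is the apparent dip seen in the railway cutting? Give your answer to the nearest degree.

23°

Angle between strike (S70°E) and section (N85°W): β = 15°.
tan(apparent dip) = tan 59° · sin 15° = 0.4307
α = arctan(0.4307) = 23.30°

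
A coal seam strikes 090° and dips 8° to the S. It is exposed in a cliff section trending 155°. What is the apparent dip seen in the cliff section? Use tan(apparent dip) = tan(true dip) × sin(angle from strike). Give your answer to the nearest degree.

7°

The section lies 65° from the strike.
tan α = tan 8° × sin 65° = 0.1405 × 0.9063 = 0.1274
apparent dip = arctan 0.1274 = 7.26°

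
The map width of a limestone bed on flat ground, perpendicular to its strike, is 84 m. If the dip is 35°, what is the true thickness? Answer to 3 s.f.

True thickness t = w · sin(dip) = 84 × sin 35°
t = 84 × 0.5736 = 48.180 m

48.2 m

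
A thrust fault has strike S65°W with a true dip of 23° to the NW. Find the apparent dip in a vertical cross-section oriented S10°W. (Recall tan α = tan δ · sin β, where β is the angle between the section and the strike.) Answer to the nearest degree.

The strike is S65°W and the section trends S10°W; the acute angle between them is β = 55°.
tan(apparent dip) = tan 23° · sin 55° = 0.3477
α = arctan(0.3477) = 19.17°

19°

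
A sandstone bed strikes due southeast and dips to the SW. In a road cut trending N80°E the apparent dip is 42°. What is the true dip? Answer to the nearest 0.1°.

47.7°

β = acute angle between strike due southeast and section N80°E = 55°.
tan(true dip) = tan 42° / sin 55° = 1.0992
δ = arctan(1.0992) = 47.71°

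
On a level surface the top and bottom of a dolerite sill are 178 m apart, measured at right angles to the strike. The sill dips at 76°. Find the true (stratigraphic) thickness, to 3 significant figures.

True thickness t = w · sin(dip) = 178 × sin 76°
t = 178 × 0.9703 = 172.713 m

173 m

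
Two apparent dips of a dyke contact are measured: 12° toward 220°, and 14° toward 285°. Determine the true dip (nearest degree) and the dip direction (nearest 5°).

true dip 15°, dip direction 260°

Represent each trace as a vector plunging at its apparent dip toward its trend (east-north-up frame): v₁ = (-0.629, -0.749, -0.208), v₂ = (-0.937, 0.251, -0.242).
Cross product v₁ × v₂ gives the pole to the plane: n ∝ (-0.233, -0.043, 0.860).
Dip δ = arctan(|n_h|/n_z) = arctan(0.237/0.860) = 15.4°.
Dip direction = azimuth of (n_x, n_y) = atan2(-0.233, -0.043) = 260°.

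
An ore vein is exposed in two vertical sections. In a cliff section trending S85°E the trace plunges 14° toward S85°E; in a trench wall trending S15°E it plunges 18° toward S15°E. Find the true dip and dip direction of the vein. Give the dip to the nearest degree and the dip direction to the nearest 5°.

Each apparent-dip line lies in the plane. As unit vectors (x east, y north, z up), v₁ plunges 14°→S85°E and v₂ plunges 18°→S15°E.
Cross product v₁ × v₂ gives the pole to the plane: n ∝ (0.196, -0.239, 0.867).
Dip δ = arctan(|n_h|/n_z) = arctan(0.309/0.867) = 19.6°.
The horizontal component of n points toward azimuth atan2(n_x, n_y) = 141°, the dip direction.

true dip 20°, dip direction 140°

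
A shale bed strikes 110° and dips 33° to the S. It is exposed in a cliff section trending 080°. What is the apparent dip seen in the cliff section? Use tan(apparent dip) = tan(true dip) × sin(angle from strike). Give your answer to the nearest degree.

18°

The strike is 110° and the section trends 080°; the acute angle between them is β = 30°.
tan(apparent dip) = tan 33° · sin 30° = 0.3247
α = arctan(0.3247) = 17.99°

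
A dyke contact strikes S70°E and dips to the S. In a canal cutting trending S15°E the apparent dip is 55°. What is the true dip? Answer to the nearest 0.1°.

The section is 55° from the strike.
tan(true dip) = tan 55° / sin 55° = 1.7434
true dip = arctan 1.7434 = 60.16°

60.2°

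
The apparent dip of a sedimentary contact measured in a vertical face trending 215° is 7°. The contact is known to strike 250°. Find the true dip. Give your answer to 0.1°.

12.1°

β = acute angle between strike 250° and section 215° = 35°.
tan δ = tan α / sin β = tan 7° / sin 35° = 0.1228 / 0.5736 = 0.2141
true dip = arctan 0.2141 = 12.08°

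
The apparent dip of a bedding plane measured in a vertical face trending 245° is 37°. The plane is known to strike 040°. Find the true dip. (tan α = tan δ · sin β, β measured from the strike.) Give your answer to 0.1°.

60.7°

The section is 25° from the strike.
tan(true dip) = tan 37° / sin 25° = 1.7831
true dip = arctan 1.7831 = 60.71°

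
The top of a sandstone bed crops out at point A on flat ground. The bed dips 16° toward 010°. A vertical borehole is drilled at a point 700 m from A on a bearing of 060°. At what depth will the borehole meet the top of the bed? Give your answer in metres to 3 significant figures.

The hole lies 50° from the dip direction, so the down-dip offset is 700 × cos 50° = 449.95 m.
Depth = down-dip offset × tan(dip) = 449.95 × tan 16° = 449.95 × 0.2867
Depth = 129.02 m

129 m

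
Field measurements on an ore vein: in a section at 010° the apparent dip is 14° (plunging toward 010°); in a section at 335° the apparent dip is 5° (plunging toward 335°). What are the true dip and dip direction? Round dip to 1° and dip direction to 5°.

Each apparent-dip line lies in the plane. As unit vectors (x east, y north, z up), v₁ plunges 14°→010° and v₂ plunges 5°→335°.
Cross product v₁ × v₂ gives the pole to the plane: n ∝ (0.135, 0.117, 0.554).
Dip δ = arctan(|n_h|/n_z) = arctan(0.178/0.554) = 17.8°.
Dip direction = azimuth of (n_x, n_y) = atan2(0.135, 0.117) = 49°.

true dip 18°, dip direction 050°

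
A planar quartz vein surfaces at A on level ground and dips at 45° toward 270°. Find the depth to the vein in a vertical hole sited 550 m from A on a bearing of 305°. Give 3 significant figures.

451 m

The hole lies 35° from the dip direction, so the down-dip offset is 550 × cos 35° = 450.53 m.
Depth = down-dip offset × tan(dip) = 450.53 × tan 45° = 450.53 × 1.0000
Depth = 450.53 m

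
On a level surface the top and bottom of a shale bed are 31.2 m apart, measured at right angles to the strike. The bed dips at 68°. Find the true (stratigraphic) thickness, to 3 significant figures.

28.9 m

True thickness t = w · sin(dip) = 31.2 × sin 68°
t = 31.2 × 0.9272 = 28.928 m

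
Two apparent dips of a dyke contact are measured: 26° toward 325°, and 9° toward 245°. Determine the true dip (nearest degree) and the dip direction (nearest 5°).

true dip 26°, dip direction 315°

Each apparent-dip line lies in the plane. As unit vectors (x east, y north, z up), v₁ plunges 26°→325° and v₂ plunges 9°→245°.
Cross product v₁ × v₂ gives the pole to the plane: n ∝ (-0.298, 0.312, 0.874).
tan δ = √(n_x²+n_y²)/n_z = 0.431/0.874, so δ = 26.3°.
Dip direction = azimuth of (n_x, n_y) = atan2(-0.298, 0.312) = 316°.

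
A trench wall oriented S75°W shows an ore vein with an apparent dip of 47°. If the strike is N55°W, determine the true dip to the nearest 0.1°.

54.5°

The section is 50° from the strike.
tan(true dip) = tan 47° / sin 50° = 1.3999
true dip = arctan 1.3999 = 54.46°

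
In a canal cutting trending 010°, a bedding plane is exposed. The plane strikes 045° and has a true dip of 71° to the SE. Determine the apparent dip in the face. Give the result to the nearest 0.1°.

59.0°

The section lies 35° from the strike.
tan(apparent dip) = tan 71° · sin 35° = 1.6658
α = arctan(1.6658) = 59.02°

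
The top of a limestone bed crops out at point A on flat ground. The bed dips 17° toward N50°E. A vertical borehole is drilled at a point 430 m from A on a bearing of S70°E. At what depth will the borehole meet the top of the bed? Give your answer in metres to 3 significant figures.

The hole lies 60° from the dip direction, so the down-dip offset is 430 × cos 60° = 215.00 m.
Depth = down-dip offset × tan(dip) = 215.00 × tan 17° = 215.00 × 0.3057
Depth = 65.73 m

65.7 m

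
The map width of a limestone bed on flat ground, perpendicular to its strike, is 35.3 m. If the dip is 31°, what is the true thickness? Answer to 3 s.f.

18.2 m

True thickness t = w · sin(dip) = 35.3 × sin 31°
t = 35.3 × 0.5150 = 18.181 m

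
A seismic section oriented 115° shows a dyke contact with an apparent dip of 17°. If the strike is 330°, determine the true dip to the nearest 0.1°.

β = acute angle between strike 330° and section 115° = 35°.
tan(true dip) = tan 17° / sin 35° = 0.5330
true dip = arctan 0.5330 = 28.06°

28.1°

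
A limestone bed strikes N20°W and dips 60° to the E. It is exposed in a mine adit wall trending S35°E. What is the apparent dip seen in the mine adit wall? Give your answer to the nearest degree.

24°

The strike is N20°W and the section trends S35°E; the acute angle between them is β = 15°.
tan α = tan 60° × sin 15° = 1.7321 × 0.2588 = 0.4483
apparent dip = arctan 0.4483 = 24.15°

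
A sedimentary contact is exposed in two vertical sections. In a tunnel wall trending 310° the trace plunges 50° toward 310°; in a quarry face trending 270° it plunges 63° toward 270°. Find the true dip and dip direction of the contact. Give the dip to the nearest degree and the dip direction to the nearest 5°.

true dip 64°, dip direction 255°

Represent each trace as a vector plunging at its apparent dip toward its trend (east-north-up frame): v₁ = (-0.492, 0.413, -0.766), v₂ = (-0.454, -0.000, -0.891).
Cross product v₁ × v₂ gives the pole to the plane: n ∝ (-0.368, -0.091, 0.188).
True dip = arccos(n_z / |n|) = arccos(0.4434) = 63.7°.
Dip direction = atan2(-0.368, -0.091) = 256° (azimuth of n's horizontal projection).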